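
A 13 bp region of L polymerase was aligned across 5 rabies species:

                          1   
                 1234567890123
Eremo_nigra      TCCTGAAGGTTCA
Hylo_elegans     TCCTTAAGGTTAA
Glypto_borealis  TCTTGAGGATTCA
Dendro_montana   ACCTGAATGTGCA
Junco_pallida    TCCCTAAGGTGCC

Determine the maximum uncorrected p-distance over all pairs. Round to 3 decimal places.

0.538

Pairwise Hamming distances:
  Eremo_nigra vs Hylo_elegans: 2
  Eremo_nigra vs Glypto_borealis: 3
  Eremo_nigra vs Dendro_montana: 3
  Eremo_nigra vs Junco_pallida: 4
  Hylo_elegans vs Glypto_borealis: 5
  Hylo_elegans vs Dendro_montana: 5
  Hylo_elegans vs Junco_pallida: 4
  Glypto_borealis vs Dendro_montana: 6
  Glypto_borealis vs Junco_pallida: 7
  Dendro_montana vs Junco_pallida: 5
The largest is 7 mismatches, between Glypto_borealis and Junco_pallida; p = 7/13 = 0.538.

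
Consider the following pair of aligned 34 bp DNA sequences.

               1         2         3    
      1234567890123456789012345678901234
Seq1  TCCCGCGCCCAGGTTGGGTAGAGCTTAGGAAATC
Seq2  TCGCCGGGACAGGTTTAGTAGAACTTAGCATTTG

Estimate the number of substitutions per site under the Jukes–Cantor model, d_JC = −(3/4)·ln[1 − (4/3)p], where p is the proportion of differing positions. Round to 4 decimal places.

Mismatches occur at site 3 (C/G), site 5 (G/C), site 6 (C/G), site 8 (C/G), site 9 (C/A), site 16 (G/T), site 17 (G/A), site 23 (G/A), site 29 (G/C), site 31 (A/T), site 32 (A/T), site 34 (C/G).
p = 12/34 = 0.352941.
d = −0.75 · ln(1 − (4/3)·0.352941) = −0.75 · ln(0.529412) = −0.75 · (-0.635988) = 0.4770.

0.4770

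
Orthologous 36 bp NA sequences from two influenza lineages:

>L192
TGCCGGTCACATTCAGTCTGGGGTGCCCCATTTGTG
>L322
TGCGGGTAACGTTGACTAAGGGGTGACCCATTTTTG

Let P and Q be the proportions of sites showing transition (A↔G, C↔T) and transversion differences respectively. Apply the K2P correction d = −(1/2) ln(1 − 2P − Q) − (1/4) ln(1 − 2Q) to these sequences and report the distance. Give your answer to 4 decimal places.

Differing sites — 4:C/G (Tv); 8:C/A (Tv); 11:A/G (Ti); 14:C/G (Tv); 16:G/C (Tv); 18:C/A (Tv); 19:T/A (Tv); 26:C/A (Tv); 34:G/T (Tv).
Of the 9 differences, 1 transition and 8 transversions over 36 sites: P = 1/36 = 0.027778, Q = 8/36 = 0.222222.
d = −0.5·ln(0.722222) − 0.25·ln(0.555556) = −0.5·(-0.325423) − 0.25·(-0.587786) = 0.3097.

0.3097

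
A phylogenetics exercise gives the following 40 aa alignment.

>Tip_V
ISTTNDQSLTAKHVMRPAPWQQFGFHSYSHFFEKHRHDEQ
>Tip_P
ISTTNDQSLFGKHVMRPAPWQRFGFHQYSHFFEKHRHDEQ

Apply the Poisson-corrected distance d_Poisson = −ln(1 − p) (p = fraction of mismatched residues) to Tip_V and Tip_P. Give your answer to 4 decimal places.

Mismatches occur at site 10 (T→F), site 11 (A→G), site 22 (Q→R), site 27 (S→Q).
p = 4/40 = 0.100000.
d = −ln(1 − 0.100000) = −ln(0.900000) = 0.1054.

0.1054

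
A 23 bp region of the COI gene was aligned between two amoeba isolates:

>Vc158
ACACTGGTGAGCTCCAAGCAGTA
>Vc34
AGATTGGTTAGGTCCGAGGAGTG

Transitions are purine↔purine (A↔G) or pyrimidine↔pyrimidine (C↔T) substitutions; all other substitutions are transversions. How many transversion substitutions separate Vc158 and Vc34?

Mismatches occur at site 2 (C→G, transversion), site 4 (C→T, transition), site 9 (G→T, transversion), site 12 (C→G, transversion), site 16 (A→G, transition), site 19 (C→G, transversion), site 23 (A→G, transition).
Of the 7 differences, 3 transitions and 4 transversions, so the answer is 4.

4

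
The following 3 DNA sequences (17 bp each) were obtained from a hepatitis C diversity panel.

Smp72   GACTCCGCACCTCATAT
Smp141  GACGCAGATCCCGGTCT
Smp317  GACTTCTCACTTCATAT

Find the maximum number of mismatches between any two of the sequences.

11

Pairwise Hamming distances:
  Smp72 vs Smp141: 8
  Smp72 vs Smp317: 3
  Smp141 vs Smp317: 11
The largest is 11, between Smp141 and Smp317.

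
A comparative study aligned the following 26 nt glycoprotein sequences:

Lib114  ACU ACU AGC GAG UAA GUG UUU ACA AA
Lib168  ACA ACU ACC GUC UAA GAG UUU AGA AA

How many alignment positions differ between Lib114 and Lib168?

Mismatches occur at site 3 (U→A), site 8 (G→C), site 11 (A→U), site 12 (G→C), site 17 (U→A), site 23 (C→G).
That gives 6 mismatches out of 26 aligned sites, so the Hamming distance is 6.

6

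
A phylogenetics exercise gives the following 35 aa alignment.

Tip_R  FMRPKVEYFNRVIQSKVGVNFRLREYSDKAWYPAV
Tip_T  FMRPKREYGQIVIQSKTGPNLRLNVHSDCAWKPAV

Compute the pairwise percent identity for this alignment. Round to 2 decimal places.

Mismatches occur at site 6 (V/R), site 9 (F/G), site 10 (N/Q), site 11 (R/I), site 17 (V/T), site 19 (V/P), site 21 (F/L), site 24 (R/N), site 25 (E/V), site 26 (Y/H), site 29 (K/C), site 32 (Y/K).
23 of the 35 sites match, so the percent identity is 23/35 × 100 = 65.71%.

65.71%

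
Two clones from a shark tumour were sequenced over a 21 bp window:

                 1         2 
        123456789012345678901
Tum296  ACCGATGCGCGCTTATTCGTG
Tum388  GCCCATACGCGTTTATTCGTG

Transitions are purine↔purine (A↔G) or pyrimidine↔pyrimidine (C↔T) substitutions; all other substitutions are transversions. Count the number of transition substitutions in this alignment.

3

Differing sites — 1:A/G (Ti); 4:G/C (Tv); 7:G/A (Ti); 12:C/T (Ti).
Of the 4 differences, 3 transitions and 1 transversion, so the answer is 3.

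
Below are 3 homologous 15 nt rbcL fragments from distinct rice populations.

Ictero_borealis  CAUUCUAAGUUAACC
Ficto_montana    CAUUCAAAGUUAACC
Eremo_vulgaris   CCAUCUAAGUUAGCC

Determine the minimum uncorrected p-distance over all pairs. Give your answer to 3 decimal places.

Pairwise Hamming distances:
  Ictero_borealis vs Ficto_montana: 1
  Ictero_borealis vs Eremo_vulgaris: 3
  Ficto_montana vs Eremo_vulgaris: 4
The smallest is 1 mismatch, between Ictero_borealis and Ficto_montana; p = 1/15 = 0.067.

0.067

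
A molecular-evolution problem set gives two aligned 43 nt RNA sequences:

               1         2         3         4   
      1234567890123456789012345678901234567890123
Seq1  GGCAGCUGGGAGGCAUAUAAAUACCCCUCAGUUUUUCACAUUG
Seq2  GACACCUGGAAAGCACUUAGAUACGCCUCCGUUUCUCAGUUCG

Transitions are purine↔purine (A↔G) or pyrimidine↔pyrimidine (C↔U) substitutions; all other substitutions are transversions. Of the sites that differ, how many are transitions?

7

Mismatches occur at site 2 (G/A, transition), site 5 (G/C, transversion), site 10 (G/A, transition), site 12 (G/A, transition), site 16 (U/C, transition), site 17 (A/U, transversion), site 20 (A/G, transition), site 25 (C/G, transversion), site 30 (A/C, transversion), site 35 (U/C, transition), site 39 (C/G, transversion), site 40 (A/U, transversion), site 42 (U/C, transition).
Of the 13 differences, 7 transitions and 6 transversions, so the answer is 7.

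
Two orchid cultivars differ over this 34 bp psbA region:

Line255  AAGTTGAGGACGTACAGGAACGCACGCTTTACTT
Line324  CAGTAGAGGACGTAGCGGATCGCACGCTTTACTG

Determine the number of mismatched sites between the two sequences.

The sequences differ at positions 1 (A/C), 5 (T/A), 15 (C/G), 16 (A/C), 20 (A/T), 34 (T/G).
That gives 6 mismatches out of 34 aligned sites, so the Hamming distance is 6.

6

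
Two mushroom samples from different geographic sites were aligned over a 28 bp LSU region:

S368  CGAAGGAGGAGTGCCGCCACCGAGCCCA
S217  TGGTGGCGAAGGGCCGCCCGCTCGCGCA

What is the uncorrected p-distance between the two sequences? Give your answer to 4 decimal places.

Mismatches occur at site 1 (C→T), site 3 (A→G), site 4 (A→T), site 7 (A→C), site 9 (G→A), site 12 (T→G), site 19 (A→C), site 20 (C→G), site 22 (G→T), site 23 (A→C), site 26 (C→G).
There are 11 differences over 28 sites, so p = 11/28 = 0.3929.

0.3929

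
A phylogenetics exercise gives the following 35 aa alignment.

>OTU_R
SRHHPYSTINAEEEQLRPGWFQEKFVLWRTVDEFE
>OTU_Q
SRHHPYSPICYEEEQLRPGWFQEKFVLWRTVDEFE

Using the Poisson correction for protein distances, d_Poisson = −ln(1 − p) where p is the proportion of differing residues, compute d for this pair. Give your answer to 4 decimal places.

The sequences differ at positions 8 (T/P), 10 (N/C), 11 (A/Y).
p = 3/35 = 0.085714.
d = −ln(1 − 0.085714) = −ln(0.914286) = 0.0896.

0.0896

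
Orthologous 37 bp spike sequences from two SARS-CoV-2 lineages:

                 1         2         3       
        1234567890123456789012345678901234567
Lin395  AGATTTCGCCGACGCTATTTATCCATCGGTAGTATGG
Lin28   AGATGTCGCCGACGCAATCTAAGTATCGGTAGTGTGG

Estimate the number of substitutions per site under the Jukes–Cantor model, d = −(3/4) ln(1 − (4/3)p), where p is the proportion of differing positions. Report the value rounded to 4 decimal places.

0.2180

The sequences differ at positions 5 (T/G), 16 (T/A), 19 (T/C), 22 (T/A), 23 (C/G), 24 (C/T), 34 (A/G).
p = 7/37 = 0.189189.
d = −0.75 · ln(1 − (4/3)·0.189189) = −0.75 · ln(0.747748) = −0.75 · (-0.290689) = 0.2180.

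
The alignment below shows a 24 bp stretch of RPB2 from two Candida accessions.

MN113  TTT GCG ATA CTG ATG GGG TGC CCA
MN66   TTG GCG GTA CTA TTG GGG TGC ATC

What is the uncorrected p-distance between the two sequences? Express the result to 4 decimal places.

0.2917

Differing sites — 3:T/G; 7:A/G; 12:G/A; 13:A/T; 22:C/A; 23:C/T; 24:A/C.
There are 7 differences over 24 sites, so p = 7/24 = 0.2917.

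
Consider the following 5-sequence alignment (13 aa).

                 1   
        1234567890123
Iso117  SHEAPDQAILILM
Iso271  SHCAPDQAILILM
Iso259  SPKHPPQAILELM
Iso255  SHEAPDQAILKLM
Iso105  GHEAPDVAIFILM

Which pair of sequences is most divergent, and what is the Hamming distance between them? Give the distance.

Pairwise Hamming distances:
  Iso117 vs Iso271: 1
  Iso117 vs Iso259: 5
  Iso117 vs Iso255: 1
  Iso117 vs Iso105: 3
  Iso271 vs Iso259: 5
  Iso271 vs Iso255: 2
  Iso271 vs Iso105: 4
  Iso259 vs Iso255: 5
  Iso259 vs Iso105: 8
  Iso255 vs Iso105: 4
The largest is 8, between Iso259 and Iso105.

8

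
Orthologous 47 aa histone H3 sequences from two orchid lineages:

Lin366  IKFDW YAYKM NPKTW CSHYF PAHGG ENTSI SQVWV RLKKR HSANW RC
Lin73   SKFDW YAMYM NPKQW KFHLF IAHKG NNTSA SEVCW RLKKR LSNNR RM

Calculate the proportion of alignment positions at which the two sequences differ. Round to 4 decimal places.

Differing sites — 1:I/S; 8:Y/M; 9:K/Y; 14:T/Q; 16:C/K; 17:S/F; 19:Y/L; 21:P/I; 24:G/K; 26:E/N; 30:I/A; 32:Q/E; 34:W/C; 35:V/W; 41:H/L; 43:A/N; 45:W/R; 47:C/M.
There are 18 differences over 47 sites, so p = 18/47 = 0.3830.

0.3830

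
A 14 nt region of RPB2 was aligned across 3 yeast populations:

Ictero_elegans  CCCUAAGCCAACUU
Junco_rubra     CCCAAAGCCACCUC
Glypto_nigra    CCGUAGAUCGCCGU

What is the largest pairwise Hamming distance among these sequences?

Pairwise Hamming distances:
  Ictero_elegans vs Junco_rubra: 3
  Ictero_elegans vs Glypto_nigra: 7
  Junco_rubra vs Glypto_nigra: 8
The largest is 8, between Junco_rubra and Glypto_nigra.

8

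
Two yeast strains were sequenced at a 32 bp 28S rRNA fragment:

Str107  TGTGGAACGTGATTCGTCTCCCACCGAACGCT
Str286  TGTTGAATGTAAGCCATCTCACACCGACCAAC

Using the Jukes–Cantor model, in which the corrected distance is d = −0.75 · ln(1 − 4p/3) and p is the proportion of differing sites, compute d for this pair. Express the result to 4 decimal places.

The sequences differ at positions 4 (G/T), 8 (C/T), 11 (G/A), 13 (T/G), 14 (T/C), 16 (G/A), 21 (C/A), 28 (A/C), 30 (G/A), 31 (C/A), 32 (T/C).
p = 11/32 = 0.343750.
d = −0.75 · ln(1 − (4/3)·0.343750) = −0.75 · ln(0.541667) = −0.75 · (-0.613104) = 0.4598.

0.4598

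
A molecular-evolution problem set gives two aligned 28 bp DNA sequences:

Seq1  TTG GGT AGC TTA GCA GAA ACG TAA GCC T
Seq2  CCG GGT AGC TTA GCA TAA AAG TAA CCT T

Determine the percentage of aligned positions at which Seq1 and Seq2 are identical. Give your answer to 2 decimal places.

The sequences differ at positions 1 (T/C), 2 (T/C), 16 (G/T), 20 (C/A), 25 (G/C), 27 (C/T).
22 of the 28 sites match, so the percent identity is 22/28 × 100 = 78.57%.

78.57%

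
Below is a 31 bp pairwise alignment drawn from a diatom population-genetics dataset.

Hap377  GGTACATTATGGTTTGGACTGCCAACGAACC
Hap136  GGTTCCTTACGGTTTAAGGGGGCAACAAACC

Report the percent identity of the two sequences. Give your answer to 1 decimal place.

67.7%

The sequences differ at positions 4 (A/T), 6 (A/C), 10 (T/C), 16 (G/A), 17 (G/A), 18 (A/G), 19 (C/G), 20 (T/G), 22 (C/G), 27 (G/A).
21 of the 31 sites match, so the percent identity is 21/31 × 100 = 67.7%.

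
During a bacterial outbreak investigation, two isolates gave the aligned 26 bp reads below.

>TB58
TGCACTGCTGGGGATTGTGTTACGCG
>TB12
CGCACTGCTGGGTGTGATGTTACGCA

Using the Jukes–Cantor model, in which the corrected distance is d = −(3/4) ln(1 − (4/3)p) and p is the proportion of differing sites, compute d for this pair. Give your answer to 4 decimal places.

0.2758

Differing sites — 1:T/C; 13:G/T; 14:A/G; 16:T/G; 17:G/A; 26:G/A.
p = 6/26 = 0.230769.
d = −0.75 · ln(1 − (4/3)·0.230769) = −0.75 · ln(0.692308) = −0.75 · (-0.367724) = 0.2758.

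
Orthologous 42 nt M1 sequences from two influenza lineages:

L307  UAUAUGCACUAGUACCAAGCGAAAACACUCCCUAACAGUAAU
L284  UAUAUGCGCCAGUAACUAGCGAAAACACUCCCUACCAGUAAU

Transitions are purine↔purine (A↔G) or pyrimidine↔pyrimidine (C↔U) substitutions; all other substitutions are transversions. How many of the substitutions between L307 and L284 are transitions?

The sequences differ at positions 8 (A/G, transition), 10 (U/C, transition), 15 (C/A, transversion), 17 (A/U, transversion), 35 (A/C, transversion).
Of the 5 differences, 2 transitions and 3 transversions, so the answer is 2.

2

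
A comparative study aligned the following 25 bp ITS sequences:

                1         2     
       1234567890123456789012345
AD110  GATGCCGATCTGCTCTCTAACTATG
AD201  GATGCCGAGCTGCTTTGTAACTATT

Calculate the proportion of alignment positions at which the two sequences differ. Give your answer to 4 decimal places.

0.1600

Mismatches occur at site 9 (T→G), site 15 (C→T), site 17 (C→G), site 25 (G→T).
There are 4 differences over 25 sites, so p = 4/25 = 0.1600.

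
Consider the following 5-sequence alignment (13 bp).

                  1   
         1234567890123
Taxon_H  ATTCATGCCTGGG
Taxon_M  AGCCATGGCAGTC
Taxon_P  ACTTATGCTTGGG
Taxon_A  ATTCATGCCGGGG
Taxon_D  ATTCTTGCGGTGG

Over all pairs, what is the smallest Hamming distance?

1

Pairwise Hamming distances:
  Taxon_H vs Taxon_M: 6
  Taxon_H vs Taxon_P: 3
  Taxon_H vs Taxon_A: 1
  Taxon_H vs Taxon_D: 4
  Taxon_M vs Taxon_P: 8
  Taxon_M vs Taxon_A: 6
  Taxon_M vs Taxon_D: 9
  Taxon_P vs Taxon_A: 4
  Taxon_P vs Taxon_D: 6
  Taxon_A vs Taxon_D: 3
The smallest is 1, between Taxon_H and Taxon_A.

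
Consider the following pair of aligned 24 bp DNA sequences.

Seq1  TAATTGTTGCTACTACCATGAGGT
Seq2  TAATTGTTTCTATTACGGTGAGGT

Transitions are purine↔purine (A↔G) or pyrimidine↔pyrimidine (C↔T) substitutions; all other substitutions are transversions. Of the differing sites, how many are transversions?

2

Mismatches occur at site 9 (G→T, transversion), site 13 (C→T, transition), site 17 (C→G, transversion), site 18 (A→G, transition).
Of the 4 differences, 2 transitions and 2 transversions, so the answer is 2.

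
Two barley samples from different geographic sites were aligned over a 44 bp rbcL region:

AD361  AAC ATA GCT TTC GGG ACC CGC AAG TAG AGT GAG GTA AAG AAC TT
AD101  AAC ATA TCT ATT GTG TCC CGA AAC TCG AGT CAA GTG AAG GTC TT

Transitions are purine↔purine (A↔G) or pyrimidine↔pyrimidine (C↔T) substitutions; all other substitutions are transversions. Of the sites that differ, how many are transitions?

4

Differing sites — 7:G/T (Tv); 10:T/A (Tv); 12:C/T (Ti); 14:G/T (Tv); 16:A/T (Tv); 21:C/A (Tv); 24:G/C (Tv); 26:A/C (Tv); 31:G/C (Tv); 33:G/A (Ti); 36:A/G (Ti); 40:A/G (Ti); 41:A/T (Tv).
Of the 13 differences, 4 transitions and 9 transversions, so the answer is 4.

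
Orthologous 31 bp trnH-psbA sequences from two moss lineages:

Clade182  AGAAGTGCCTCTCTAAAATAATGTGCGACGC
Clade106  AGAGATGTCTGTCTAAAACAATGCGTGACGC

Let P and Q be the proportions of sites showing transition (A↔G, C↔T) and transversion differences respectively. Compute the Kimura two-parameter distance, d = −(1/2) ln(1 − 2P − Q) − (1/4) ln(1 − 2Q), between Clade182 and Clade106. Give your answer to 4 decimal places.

The sequences differ at positions 4 (A/G, transition), 5 (G/A, transition), 8 (C/T, transition), 11 (C/G, transversion), 19 (T/C, transition), 24 (T/C, transition), 26 (C/T, transition).
Of the 7 differences, 6 transitions and 1 transversion over 31 sites: P = 6/31 = 0.193548, Q = 1/31 = 0.032258.
d = −0.5·ln(0.580646) − 0.25·ln(0.935484) = −0.5·(-0.543614) − 0.25·(-0.066691) = 0.2885.

0.2885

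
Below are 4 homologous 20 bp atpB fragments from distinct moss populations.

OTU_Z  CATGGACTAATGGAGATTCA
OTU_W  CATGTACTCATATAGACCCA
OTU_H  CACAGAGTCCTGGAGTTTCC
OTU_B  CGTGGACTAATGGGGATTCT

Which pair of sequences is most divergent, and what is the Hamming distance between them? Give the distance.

Pairwise Hamming distances:
  OTU_Z vs OTU_W: 6
  OTU_Z vs OTU_H: 7
  OTU_Z vs OTU_B: 3
  OTU_W vs OTU_H: 11
  OTU_W vs OTU_B: 9
  OTU_H vs OTU_B: 9
The largest is 11, between OTU_W and OTU_H.

11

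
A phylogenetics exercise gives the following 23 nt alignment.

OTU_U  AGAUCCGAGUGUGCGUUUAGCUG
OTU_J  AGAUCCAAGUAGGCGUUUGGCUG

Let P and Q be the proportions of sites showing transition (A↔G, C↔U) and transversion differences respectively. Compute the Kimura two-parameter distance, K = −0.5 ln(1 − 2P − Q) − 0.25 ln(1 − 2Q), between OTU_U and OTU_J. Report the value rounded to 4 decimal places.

0.2042

Mismatches occur at site 7 (G↔A, transition), site 11 (G↔A, transition), site 12 (U↔G, transversion), site 19 (A↔G, transition).
Of the 4 differences, 3 transitions and 1 transversion over 23 sites: P = 3/23 = 0.130435, Q = 1/23 = 0.043478.
d = −0.5·ln(0.695652) − 0.25·ln(0.913044) = −0.5·(-0.362906) − 0.25·(-0.090971) = 0.2042.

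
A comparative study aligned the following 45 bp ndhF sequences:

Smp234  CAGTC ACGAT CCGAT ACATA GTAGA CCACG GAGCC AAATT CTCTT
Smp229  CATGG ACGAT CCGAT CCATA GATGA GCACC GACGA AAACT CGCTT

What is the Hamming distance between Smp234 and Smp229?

13

The sequences differ at positions 3 (G/T), 4 (T/G), 5 (C/G), 16 (A/C), 22 (T/A), 23 (A/T), 26 (C/G), 30 (G/C), 33 (G/C), 34 (C/G), 35 (C/A), 39 (T/C), 42 (T/G).
That gives 13 mismatches out of 45 aligned sites, so the Hamming distance is 13.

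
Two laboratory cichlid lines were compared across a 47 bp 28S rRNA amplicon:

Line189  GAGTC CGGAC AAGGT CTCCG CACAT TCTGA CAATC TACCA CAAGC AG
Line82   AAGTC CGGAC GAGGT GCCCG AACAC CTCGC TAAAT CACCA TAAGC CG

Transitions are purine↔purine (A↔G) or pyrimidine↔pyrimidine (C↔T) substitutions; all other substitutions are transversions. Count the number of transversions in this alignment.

5

The sequences differ at positions 1 (G/A, transition), 11 (A/G, transition), 16 (C/G, transversion), 17 (T/C, transition), 21 (C/A, transversion), 25 (T/C, transition), 26 (T/C, transition), 27 (C/T, transition), 28 (T/C, transition), 30 (A/C, transversion), 31 (C/T, transition), 34 (T/A, transversion), 35 (C/T, transition), 36 (T/C, transition), 41 (C/T, transition), 46 (A/C, transversion).
Of the 16 differences, 11 transitions and 5 transversions, so the answer is 5.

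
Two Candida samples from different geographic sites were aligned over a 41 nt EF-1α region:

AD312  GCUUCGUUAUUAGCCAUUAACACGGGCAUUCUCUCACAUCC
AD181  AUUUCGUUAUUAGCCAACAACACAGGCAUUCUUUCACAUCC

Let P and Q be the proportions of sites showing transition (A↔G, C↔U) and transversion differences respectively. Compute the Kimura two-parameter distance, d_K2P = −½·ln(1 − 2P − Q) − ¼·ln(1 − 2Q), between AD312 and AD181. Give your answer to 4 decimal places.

The sequences differ at positions 1 (G/A, transition), 2 (C/U, transition), 17 (U/A, transversion), 18 (U/C, transition), 24 (G/A, transition), 33 (C/U, transition).
Of the 6 differences, 5 transitions and 1 transversion over 41 sites: P = 5/41 = 0.121951, Q = 1/41 = 0.024390.
d = −0.5·ln(0.731708) − 0.25·ln(0.951220) = −0.5·(-0.312374) − 0.25·(-0.050010) = 0.1687.

0.1687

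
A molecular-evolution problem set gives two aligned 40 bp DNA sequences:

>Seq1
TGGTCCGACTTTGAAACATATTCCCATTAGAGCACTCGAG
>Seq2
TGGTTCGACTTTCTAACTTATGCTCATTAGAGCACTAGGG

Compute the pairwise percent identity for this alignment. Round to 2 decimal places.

80.00%

Differing sites — 5:C/T; 13:G/C; 14:A/T; 18:A/T; 22:T/G; 24:C/T; 37:C/A; 39:A/G.
32 of the 40 sites match, so the percent identity is 32/40 × 100 = 80.00%.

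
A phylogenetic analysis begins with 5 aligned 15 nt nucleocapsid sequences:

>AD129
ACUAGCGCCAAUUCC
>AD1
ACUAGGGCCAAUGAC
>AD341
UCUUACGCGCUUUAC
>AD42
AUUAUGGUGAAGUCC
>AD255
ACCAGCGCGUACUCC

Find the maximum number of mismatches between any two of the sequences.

Pairwise Hamming distances:
  AD129 vs AD1: 3
  AD129 vs AD341: 7
  AD129 vs AD42: 6
  AD129 vs AD255: 4
  AD1 vs AD341: 8
  AD1 vs AD42: 7
  AD1 vs AD255: 7
  AD341 vs AD42: 10
  AD341 vs AD255: 8
  AD42 vs AD255: 7
The largest is 10, between AD341 and AD42.

10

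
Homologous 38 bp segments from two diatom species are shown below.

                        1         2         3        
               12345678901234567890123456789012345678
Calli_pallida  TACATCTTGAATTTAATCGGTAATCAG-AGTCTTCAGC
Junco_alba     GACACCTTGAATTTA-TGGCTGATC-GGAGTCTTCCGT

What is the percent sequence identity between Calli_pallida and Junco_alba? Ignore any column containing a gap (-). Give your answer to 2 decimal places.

Excluding the 3 gap columns leaves 35 comparable sites.
Mismatches occur at site 1 (T→G), site 5 (T→C), site 18 (C→G), site 20 (G→C), site 22 (A→G), site 36 (A→C), site 38 (C→T).
28 of the 35 comparable sites match, so the percent identity is 28/35 × 100 = 80.00%.

80.00%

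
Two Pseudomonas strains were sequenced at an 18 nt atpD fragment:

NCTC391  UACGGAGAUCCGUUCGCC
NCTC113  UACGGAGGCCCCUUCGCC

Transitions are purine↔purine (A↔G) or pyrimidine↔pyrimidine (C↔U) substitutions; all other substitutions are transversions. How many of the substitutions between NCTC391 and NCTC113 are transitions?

Differing sites — 8:A/G (Ti); 9:U/C (Ti); 12:G/C (Tv).
Of the 3 differences, 2 transitions and 1 transversion, so the answer is 2.

2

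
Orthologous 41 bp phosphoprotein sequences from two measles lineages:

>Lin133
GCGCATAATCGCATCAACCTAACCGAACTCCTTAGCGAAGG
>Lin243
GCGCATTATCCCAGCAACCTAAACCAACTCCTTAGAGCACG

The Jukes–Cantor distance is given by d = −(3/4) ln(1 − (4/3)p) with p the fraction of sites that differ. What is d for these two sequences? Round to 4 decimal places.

Mismatches occur at site 7 (A/T), site 11 (G/C), site 14 (T/G), site 23 (C/A), site 25 (G/C), site 36 (C/A), site 38 (A/C), site 40 (G/C).
p = 8/41 = 0.195122.
d = −0.75 · ln(1 − (4/3)·0.195122) = −0.75 · ln(0.739837) = −0.75 · (-0.301325) = 0.2260.

0.2260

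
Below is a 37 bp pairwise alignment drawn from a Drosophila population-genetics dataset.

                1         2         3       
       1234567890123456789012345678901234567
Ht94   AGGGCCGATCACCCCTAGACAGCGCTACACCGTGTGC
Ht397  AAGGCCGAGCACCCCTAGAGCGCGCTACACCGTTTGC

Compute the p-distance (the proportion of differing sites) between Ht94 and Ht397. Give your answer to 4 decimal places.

0.1351

The sequences differ at positions 2 (G/A), 9 (T/G), 20 (C/G), 21 (A/C), 34 (G/T).
There are 5 differences over 37 sites, so p = 5/37 = 0.1351.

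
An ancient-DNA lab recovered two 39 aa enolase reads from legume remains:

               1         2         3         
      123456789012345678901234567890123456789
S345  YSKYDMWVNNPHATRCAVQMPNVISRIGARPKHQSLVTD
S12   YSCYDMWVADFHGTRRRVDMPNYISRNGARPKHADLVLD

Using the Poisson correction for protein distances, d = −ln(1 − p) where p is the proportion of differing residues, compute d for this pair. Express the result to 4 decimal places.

Differing sites — 3:K/C; 9:N/A; 10:N/D; 11:P/F; 13:A/G; 16:C/R; 17:A/R; 19:Q/D; 23:V/Y; 27:I/N; 34:Q/A; 35:S/D; 38:T/L.
p = 13/39 = 0.333333.
d = −ln(1 − 0.333333) = −ln(0.666667) = 0.4055.

0.4055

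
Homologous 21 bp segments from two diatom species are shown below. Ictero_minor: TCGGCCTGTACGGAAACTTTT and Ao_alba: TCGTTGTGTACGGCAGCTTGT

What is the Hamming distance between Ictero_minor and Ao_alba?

6

The sequences differ at positions 4 (G/T), 5 (C/T), 6 (C/G), 14 (A/C), 16 (A/G), 20 (T/G).
That gives 6 mismatches out of 21 aligned sites, so the Hamming distance is 6.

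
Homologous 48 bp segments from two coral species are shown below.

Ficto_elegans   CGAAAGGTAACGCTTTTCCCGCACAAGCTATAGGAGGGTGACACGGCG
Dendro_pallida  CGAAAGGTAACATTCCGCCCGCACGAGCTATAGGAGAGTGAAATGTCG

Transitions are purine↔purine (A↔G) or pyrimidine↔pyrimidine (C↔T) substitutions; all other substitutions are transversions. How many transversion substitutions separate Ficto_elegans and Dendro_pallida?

3

The sequences differ at positions 12 (G/A, transition), 13 (C/T, transition), 15 (T/C, transition), 16 (T/C, transition), 17 (T/G, transversion), 25 (A/G, transition), 37 (G/A, transition), 42 (C/A, transversion), 44 (C/T, transition), 46 (G/T, transversion).
Of the 10 differences, 7 transitions and 3 transversions, so the answer is 3.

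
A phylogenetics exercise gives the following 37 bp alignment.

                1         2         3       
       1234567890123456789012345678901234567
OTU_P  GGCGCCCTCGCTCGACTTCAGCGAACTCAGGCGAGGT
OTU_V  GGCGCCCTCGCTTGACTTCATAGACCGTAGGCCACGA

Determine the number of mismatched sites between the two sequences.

The sequences differ at positions 13 (C/T), 21 (G/T), 22 (C/A), 25 (A/C), 27 (T/G), 28 (C/T), 33 (G/C), 35 (G/C), 37 (T/A).
That gives 9 mismatches out of 37 aligned sites, so the Hamming distance is 9.

9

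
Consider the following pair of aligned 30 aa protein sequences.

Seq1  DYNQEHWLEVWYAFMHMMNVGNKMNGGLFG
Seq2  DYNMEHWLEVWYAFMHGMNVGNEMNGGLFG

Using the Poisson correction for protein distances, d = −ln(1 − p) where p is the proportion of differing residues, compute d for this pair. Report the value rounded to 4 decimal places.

Mismatches occur at site 4 (Q↔M), site 17 (M↔G), site 23 (K↔E).
p = 3/30 = 0.100000.
d = −ln(1 − 0.100000) = −ln(0.900000) = 0.1054.

0.1054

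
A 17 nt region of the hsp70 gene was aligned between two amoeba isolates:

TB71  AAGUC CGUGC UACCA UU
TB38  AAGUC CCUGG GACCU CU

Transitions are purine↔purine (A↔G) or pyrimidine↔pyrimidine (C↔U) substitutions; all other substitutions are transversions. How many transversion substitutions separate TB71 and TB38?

4

Differing sites — 7:G/C (Tv); 10:C/G (Tv); 11:U/G (Tv); 15:A/U (Tv); 16:U/C (Ti).
Of the 5 differences, 1 transition and 4 transversions, so the answer is 4.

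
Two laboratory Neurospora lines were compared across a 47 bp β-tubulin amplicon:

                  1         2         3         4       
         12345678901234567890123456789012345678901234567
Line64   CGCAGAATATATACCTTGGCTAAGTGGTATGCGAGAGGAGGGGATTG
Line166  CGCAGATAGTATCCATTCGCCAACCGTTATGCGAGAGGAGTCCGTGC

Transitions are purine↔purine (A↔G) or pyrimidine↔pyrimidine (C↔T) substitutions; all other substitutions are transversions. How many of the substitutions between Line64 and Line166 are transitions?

4

Differing sites — 7:A/T (Tv); 8:T/A (Tv); 9:A/G (Ti); 13:A/C (Tv); 15:C/A (Tv); 18:G/C (Tv); 21:T/C (Ti); 24:G/C (Tv); 25:T/C (Ti); 27:G/T (Tv); 41:G/T (Tv); 42:G/C (Tv); 43:G/C (Tv); 44:A/G (Ti); 46:T/G (Tv); 47:G/C (Tv).
Of the 16 differences, 4 transitions and 12 transversions, so the answer is 4.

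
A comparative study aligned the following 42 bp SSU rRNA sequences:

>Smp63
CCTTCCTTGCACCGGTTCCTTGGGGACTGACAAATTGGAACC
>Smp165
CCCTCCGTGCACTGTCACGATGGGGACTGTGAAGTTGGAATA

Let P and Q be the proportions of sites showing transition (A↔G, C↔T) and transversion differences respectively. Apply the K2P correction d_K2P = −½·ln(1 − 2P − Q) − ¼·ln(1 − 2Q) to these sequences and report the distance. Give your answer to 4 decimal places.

0.3997

The sequences differ at positions 3 (T/C, transition), 7 (T/G, transversion), 13 (C/T, transition), 15 (G/T, transversion), 16 (T/C, transition), 17 (T/A, transversion), 19 (C/G, transversion), 20 (T/A, transversion), 30 (A/T, transversion), 31 (C/G, transversion), 34 (A/G, transition), 41 (C/T, transition), 42 (C/A, transversion).
Of the 13 differences, 5 transitions and 8 transversions over 42 sites: P = 5/42 = 0.119048, Q = 8/42 = 0.190476.
d = −0.5·ln(0.571428) − 0.25·ln(0.619048) = −0.5·(-0.559617) − 0.25·(-0.479572) = 0.3997.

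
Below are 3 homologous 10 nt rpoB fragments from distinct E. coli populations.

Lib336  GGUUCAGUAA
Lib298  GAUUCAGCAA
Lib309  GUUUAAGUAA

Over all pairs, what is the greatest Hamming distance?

3

Pairwise Hamming distances:
  Lib336 vs Lib298: 2
  Lib336 vs Lib309: 2
  Lib298 vs Lib309: 3
The largest is 3, between Lib298 and Lib309.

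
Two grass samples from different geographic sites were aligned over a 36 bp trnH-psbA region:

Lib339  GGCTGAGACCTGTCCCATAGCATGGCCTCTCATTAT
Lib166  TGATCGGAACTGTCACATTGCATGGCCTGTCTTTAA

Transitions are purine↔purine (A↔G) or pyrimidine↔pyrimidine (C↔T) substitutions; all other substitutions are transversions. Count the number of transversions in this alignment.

The sequences differ at positions 1 (G/T, transversion), 3 (C/A, transversion), 5 (G/C, transversion), 6 (A/G, transition), 9 (C/A, transversion), 15 (C/A, transversion), 19 (A/T, transversion), 29 (C/G, transversion), 32 (A/T, transversion), 36 (T/A, transversion).
Of the 10 differences, 1 transition and 9 transversions, so the answer is 9.

9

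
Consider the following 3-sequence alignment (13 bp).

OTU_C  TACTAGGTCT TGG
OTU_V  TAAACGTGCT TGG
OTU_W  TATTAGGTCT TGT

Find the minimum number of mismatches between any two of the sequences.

2

Pairwise Hamming distances:
  OTU_C vs OTU_V: 5
  OTU_C vs OTU_W: 2
  OTU_V vs OTU_W: 6
The smallest is 2, between OTU_C and OTU_W.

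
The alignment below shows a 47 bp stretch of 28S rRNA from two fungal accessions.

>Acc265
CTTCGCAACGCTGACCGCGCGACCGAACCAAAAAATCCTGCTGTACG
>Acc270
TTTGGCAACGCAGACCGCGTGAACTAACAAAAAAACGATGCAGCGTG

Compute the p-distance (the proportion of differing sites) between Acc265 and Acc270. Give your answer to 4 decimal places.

Differing sites — 1:C/T; 4:C/G; 12:T/A; 20:C/T; 23:C/A; 25:G/T; 29:C/A; 36:T/C; 37:C/G; 38:C/A; 42:T/A; 44:T/C; 45:A/G; 46:C/T.
There are 14 differences over 47 sites, so p = 14/47 = 0.2979.

0.2979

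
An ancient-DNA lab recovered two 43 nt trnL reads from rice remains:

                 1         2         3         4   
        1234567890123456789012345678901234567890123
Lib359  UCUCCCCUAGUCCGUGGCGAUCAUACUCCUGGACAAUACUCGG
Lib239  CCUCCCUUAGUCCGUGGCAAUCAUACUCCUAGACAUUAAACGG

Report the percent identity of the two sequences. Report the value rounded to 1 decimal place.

Mismatches occur at site 1 (U↔C), site 7 (C↔U), site 19 (G↔A), site 31 (G↔A), site 36 (A↔U), site 39 (C↔A), site 40 (U↔A).
36 of the 43 sites match, so the percent identity is 36/43 × 100 = 83.7%.

83.7%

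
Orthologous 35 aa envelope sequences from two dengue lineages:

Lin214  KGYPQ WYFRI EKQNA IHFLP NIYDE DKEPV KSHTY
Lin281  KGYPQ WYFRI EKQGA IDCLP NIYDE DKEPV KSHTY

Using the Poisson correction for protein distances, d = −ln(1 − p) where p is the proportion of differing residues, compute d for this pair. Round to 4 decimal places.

0.0896

Mismatches occur at site 14 (N↔G), site 17 (H↔D), site 18 (F↔C).
p = 3/35 = 0.085714.
d = −ln(1 − 0.085714) = −ln(0.914286) = 0.0896.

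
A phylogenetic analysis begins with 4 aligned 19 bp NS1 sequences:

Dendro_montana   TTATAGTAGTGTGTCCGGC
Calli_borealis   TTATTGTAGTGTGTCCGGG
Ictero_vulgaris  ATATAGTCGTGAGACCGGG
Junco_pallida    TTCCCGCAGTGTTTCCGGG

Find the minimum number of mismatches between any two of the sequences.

Pairwise Hamming distances:
  Dendro_montana vs Calli_borealis: 2
  Dendro_montana vs Ictero_vulgaris: 5
  Dendro_montana vs Junco_pallida: 6
  Calli_borealis vs Ictero_vulgaris: 5
  Calli_borealis vs Junco_pallida: 5
  Ictero_vulgaris vs Junco_pallida: 9
The smallest is 2, between Dendro_montana and Calli_borealis.

2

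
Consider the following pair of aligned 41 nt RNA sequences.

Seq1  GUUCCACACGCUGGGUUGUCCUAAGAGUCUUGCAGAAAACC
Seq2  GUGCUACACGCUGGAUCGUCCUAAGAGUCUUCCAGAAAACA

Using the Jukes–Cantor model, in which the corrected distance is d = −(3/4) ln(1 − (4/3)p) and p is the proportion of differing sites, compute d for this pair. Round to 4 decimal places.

0.1628

Differing sites — 3:U/G; 5:C/U; 15:G/A; 17:U/C; 32:G/C; 41:C/A.
p = 6/41 = 0.146341.
d = −0.75 · ln(1 − (4/3)·0.146341) = −0.75 · ln(0.804879) = −0.75 · (-0.217063) = 0.1628.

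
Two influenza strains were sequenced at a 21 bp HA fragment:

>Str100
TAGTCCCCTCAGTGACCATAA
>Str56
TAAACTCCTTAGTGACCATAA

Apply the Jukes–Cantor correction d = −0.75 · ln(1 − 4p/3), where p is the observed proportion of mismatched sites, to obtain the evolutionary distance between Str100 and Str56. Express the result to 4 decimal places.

0.2197

The sequences differ at positions 3 (G/A), 4 (T/A), 6 (C/T), 10 (C/T).
p = 4/21 = 0.190476.
d = −0.75 · ln(1 − (4/3)·0.190476) = −0.75 · ln(0.746032) = −0.75 · (-0.292987) = 0.2197.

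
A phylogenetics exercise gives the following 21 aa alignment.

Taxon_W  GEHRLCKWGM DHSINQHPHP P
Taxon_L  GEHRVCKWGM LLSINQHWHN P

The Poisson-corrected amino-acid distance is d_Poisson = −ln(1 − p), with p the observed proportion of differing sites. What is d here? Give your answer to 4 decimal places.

The sequences differ at positions 5 (L/V), 11 (D/L), 12 (H/L), 18 (P/W), 20 (P/N).
p = 5/21 = 0.238095.
d = −ln(1 − 0.238095) = −ln(0.761905) = 0.2719.

0.2719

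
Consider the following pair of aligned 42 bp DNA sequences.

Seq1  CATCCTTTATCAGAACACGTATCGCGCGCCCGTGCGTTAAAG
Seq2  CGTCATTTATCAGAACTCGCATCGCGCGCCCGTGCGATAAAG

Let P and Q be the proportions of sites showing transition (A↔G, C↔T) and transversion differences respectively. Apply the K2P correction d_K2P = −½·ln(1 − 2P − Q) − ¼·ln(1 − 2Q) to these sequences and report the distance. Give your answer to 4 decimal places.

0.1297

The sequences differ at positions 2 (A/G, transition), 5 (C/A, transversion), 17 (A/T, transversion), 20 (T/C, transition), 37 (T/A, transversion).
Of the 5 differences, 2 transitions and 3 transversions over 42 sites: P = 2/42 = 0.047619, Q = 3/42 = 0.071429.
d = −0.5·ln(0.833333) − 0.25·ln(0.857142) = −0.5·(-0.182322) − 0.25·(-0.154152) = 0.1297.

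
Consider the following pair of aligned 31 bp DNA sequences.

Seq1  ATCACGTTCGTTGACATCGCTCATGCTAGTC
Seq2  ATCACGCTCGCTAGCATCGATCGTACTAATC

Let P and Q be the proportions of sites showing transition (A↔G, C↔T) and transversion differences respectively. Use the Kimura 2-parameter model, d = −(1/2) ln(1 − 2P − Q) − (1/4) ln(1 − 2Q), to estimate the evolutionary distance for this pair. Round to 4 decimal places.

0.3474

Differing sites — 7:T/C (Ti); 11:T/C (Ti); 13:G/A (Ti); 14:A/G (Ti); 20:C/A (Tv); 23:A/G (Ti); 25:G/A (Ti); 29:G/A (Ti).
Of the 8 differences, 7 transitions and 1 transversion over 31 sites: P = 7/31 = 0.225806, Q = 1/31 = 0.032258.
d = −0.5·ln(0.516130) − 0.25·ln(0.935484) = −0.5·(-0.661397) − 0.25·(-0.066691) = 0.3474.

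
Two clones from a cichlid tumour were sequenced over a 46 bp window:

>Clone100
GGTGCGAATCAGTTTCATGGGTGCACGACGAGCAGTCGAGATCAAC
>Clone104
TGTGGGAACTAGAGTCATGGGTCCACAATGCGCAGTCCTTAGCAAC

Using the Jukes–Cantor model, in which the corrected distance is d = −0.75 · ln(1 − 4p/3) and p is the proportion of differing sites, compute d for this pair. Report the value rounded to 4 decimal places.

0.3904

The sequences differ at positions 1 (G/T), 5 (C/G), 9 (T/C), 10 (C/T), 13 (T/A), 14 (T/G), 23 (G/C), 27 (G/A), 29 (C/T), 31 (A/C), 38 (G/C), 39 (A/T), 40 (G/T), 42 (T/G).
p = 14/46 = 0.304348.
d = −0.75 · ln(1 − (4/3)·0.304348) = −0.75 · ln(0.594203) = −0.75 · (-0.520534) = 0.3904.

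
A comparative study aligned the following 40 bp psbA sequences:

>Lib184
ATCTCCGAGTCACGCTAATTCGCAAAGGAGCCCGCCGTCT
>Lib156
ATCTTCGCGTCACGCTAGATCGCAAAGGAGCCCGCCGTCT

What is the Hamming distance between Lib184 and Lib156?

The sequences differ at positions 5 (C/T), 8 (A/C), 18 (A/G), 19 (T/A).
That gives 4 mismatches out of 40 aligned sites, so the Hamming distance is 4.

4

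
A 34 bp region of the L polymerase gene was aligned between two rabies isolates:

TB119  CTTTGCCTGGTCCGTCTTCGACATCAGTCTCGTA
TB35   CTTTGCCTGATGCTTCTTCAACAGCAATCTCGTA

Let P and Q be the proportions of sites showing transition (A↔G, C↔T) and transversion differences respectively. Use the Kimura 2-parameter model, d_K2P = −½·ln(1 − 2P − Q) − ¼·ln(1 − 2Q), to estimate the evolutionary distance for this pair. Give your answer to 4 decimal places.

0.2023

Differing sites — 10:G/A (Ti); 12:C/G (Tv); 14:G/T (Tv); 20:G/A (Ti); 24:T/G (Tv); 27:G/A (Ti).
Of the 6 differences, 3 transitions and 3 transversions over 34 sites: P = 3/34 = 0.088235, Q = 3/34 = 0.088235.
d = −0.5·ln(0.735295) − 0.25·ln(0.823530) = −0.5·(-0.307483) − 0.25·(-0.194155) = 0.2023.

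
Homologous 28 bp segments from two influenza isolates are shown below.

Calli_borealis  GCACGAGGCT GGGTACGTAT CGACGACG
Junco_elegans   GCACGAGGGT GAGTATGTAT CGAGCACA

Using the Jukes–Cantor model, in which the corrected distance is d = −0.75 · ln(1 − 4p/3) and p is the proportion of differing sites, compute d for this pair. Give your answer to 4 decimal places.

Differing sites — 9:C/G; 12:G/A; 16:C/T; 24:C/G; 25:G/C; 28:G/A.
p = 6/28 = 0.214286.
d = −0.75 · ln(1 − (4/3)·0.214286) = −0.75 · ln(0.714285) = −0.75 · (-0.336473) = 0.2524.

0.2524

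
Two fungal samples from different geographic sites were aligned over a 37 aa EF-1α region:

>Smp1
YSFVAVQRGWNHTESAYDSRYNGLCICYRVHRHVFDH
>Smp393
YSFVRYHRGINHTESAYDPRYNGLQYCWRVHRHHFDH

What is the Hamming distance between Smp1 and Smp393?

9

The sequences differ at positions 5 (A/R), 6 (V/Y), 7 (Q/H), 10 (W/I), 19 (S/P), 25 (C/Q), 26 (I/Y), 28 (Y/W), 34 (V/H).
That gives 9 mismatches out of 37 aligned sites, so the Hamming distance is 9.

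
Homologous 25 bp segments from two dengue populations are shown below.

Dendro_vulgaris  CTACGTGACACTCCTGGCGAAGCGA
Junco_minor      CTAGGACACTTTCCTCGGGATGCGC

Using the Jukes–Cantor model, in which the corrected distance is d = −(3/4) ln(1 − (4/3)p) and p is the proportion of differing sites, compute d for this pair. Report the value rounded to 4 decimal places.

The sequences differ at positions 4 (C/G), 6 (T/A), 7 (G/C), 10 (A/T), 11 (C/T), 16 (G/C), 18 (C/G), 21 (A/T), 25 (A/C).
p = 9/25 = 0.360000.
d = −0.75 · ln(1 − (4/3)·0.360000) = −0.75 · ln(0.520000) = −0.75 · (-0.653926) = 0.4904.

0.4904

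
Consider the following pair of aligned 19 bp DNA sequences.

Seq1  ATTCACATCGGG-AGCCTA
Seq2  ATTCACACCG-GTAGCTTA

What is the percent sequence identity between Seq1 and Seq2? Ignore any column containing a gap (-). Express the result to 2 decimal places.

Excluding the 2 gap columns leaves 17 comparable sites.
Mismatches occur at site 8 (T↔C), site 17 (C↔T).
15 of the 17 comparable sites match, so the percent identity is 15/17 × 100 = 88.24%.

88.24%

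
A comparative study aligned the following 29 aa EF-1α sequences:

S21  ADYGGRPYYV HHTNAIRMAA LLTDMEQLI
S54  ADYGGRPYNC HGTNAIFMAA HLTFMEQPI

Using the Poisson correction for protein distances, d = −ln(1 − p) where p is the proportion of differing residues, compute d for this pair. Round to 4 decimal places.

Mismatches occur at site 9 (Y↔N), site 10 (V↔C), site 12 (H↔G), site 17 (R↔F), site 21 (L↔H), site 24 (D↔F), site 28 (L↔P).
p = 7/29 = 0.241379.
d = −ln(1 − 0.241379) = −ln(0.758621) = 0.2763.

0.2763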